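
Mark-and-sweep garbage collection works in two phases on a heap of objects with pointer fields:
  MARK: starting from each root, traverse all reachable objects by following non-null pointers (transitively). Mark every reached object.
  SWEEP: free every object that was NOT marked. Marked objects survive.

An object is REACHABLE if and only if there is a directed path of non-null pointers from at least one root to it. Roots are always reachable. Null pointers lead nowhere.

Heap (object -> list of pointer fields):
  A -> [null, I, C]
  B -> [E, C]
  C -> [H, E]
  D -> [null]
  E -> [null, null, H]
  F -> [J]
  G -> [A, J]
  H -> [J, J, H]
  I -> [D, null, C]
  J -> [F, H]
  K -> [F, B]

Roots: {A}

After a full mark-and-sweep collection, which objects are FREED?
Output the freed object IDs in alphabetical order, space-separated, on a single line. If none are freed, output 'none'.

Answer: B G K

Derivation:
Roots: A
Mark A: refs=null I C, marked=A
Mark I: refs=D null C, marked=A I
Mark C: refs=H E, marked=A C I
Mark D: refs=null, marked=A C D I
Mark H: refs=J J H, marked=A C D H I
Mark E: refs=null null H, marked=A C D E H I
Mark J: refs=F H, marked=A C D E H I J
Mark F: refs=J, marked=A C D E F H I J
Unmarked (collected): B G K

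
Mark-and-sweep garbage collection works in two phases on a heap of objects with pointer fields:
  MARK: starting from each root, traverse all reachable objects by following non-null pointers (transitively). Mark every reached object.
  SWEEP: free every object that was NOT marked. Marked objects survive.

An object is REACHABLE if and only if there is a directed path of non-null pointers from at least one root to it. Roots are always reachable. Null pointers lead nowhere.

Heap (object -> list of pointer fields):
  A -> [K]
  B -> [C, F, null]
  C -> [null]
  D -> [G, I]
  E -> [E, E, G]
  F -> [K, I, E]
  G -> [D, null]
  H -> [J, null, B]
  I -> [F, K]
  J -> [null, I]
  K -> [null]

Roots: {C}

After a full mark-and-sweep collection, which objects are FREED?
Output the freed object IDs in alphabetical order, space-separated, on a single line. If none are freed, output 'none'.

Roots: C
Mark C: refs=null, marked=C
Unmarked (collected): A B D E F G H I J K

Answer: A B D E F G H I J K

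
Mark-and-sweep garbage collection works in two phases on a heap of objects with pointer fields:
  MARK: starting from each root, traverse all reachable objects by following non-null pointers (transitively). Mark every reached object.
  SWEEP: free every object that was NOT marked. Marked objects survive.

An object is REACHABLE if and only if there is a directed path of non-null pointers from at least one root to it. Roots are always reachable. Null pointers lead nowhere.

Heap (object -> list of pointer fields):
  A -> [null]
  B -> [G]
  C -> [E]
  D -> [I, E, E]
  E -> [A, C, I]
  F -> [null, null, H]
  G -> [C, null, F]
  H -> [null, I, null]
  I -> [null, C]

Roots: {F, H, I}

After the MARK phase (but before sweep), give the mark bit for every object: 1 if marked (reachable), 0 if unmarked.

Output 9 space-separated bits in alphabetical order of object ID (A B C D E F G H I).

Roots: F H I
Mark F: refs=null null H, marked=F
Mark H: refs=null I null, marked=F H
Mark I: refs=null C, marked=F H I
Mark C: refs=E, marked=C F H I
Mark E: refs=A C I, marked=C E F H I
Mark A: refs=null, marked=A C E F H I
Unmarked (collected): B D G

Answer: 1 0 1 0 1 1 0 1 1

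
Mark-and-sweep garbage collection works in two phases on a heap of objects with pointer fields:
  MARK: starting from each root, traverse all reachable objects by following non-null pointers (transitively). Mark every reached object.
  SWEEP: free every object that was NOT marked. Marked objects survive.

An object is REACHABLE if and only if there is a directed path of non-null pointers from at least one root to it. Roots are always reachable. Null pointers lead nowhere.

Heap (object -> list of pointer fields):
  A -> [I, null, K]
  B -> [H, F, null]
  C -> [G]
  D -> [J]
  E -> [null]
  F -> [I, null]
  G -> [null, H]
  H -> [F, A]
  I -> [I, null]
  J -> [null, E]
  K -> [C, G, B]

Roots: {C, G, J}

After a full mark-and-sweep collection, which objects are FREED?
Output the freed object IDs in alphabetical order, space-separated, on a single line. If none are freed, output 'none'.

Answer: D

Derivation:
Roots: C G J
Mark C: refs=G, marked=C
Mark G: refs=null H, marked=C G
Mark J: refs=null E, marked=C G J
Mark H: refs=F A, marked=C G H J
Mark E: refs=null, marked=C E G H J
Mark F: refs=I null, marked=C E F G H J
Mark A: refs=I null K, marked=A C E F G H J
Mark I: refs=I null, marked=A C E F G H I J
Mark K: refs=C G B, marked=A C E F G H I J K
Mark B: refs=H F null, marked=A B C E F G H I J K
Unmarked (collected): D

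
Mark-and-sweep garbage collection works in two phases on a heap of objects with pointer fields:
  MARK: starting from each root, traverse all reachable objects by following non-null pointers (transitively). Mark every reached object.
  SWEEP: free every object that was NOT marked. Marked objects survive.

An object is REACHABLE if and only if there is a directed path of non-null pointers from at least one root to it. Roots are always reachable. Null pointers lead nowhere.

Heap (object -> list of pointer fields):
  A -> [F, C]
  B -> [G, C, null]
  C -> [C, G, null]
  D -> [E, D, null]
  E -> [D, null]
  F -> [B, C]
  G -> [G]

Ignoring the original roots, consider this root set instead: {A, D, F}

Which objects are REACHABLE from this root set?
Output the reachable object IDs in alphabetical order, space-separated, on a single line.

Roots: A D F
Mark A: refs=F C, marked=A
Mark D: refs=E D null, marked=A D
Mark F: refs=B C, marked=A D F
Mark C: refs=C G null, marked=A C D F
Mark E: refs=D null, marked=A C D E F
Mark B: refs=G C null, marked=A B C D E F
Mark G: refs=G, marked=A B C D E F G
Unmarked (collected): (none)

Answer: A B C D E F G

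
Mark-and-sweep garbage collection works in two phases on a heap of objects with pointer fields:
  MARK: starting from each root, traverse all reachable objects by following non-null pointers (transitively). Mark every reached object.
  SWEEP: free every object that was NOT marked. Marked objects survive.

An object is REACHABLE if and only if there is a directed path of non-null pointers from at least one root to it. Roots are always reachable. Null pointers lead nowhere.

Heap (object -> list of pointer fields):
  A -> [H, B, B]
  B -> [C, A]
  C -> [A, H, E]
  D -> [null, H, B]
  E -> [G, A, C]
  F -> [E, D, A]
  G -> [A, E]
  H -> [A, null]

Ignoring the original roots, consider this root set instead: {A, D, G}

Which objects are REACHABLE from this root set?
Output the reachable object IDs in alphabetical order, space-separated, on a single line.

Roots: A D G
Mark A: refs=H B B, marked=A
Mark D: refs=null H B, marked=A D
Mark G: refs=A E, marked=A D G
Mark H: refs=A null, marked=A D G H
Mark B: refs=C A, marked=A B D G H
Mark E: refs=G A C, marked=A B D E G H
Mark C: refs=A H E, marked=A B C D E G H
Unmarked (collected): F

Answer: A B C D E G H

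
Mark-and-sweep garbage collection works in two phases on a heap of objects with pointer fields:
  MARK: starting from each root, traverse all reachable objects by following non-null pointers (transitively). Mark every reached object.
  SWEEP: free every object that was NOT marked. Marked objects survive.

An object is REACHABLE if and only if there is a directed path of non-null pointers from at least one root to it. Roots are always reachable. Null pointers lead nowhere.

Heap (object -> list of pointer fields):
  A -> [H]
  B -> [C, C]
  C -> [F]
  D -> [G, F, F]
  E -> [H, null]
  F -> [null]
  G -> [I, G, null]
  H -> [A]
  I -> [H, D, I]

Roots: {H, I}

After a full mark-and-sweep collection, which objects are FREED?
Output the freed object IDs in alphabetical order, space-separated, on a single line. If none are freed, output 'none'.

Answer: B C E

Derivation:
Roots: H I
Mark H: refs=A, marked=H
Mark I: refs=H D I, marked=H I
Mark A: refs=H, marked=A H I
Mark D: refs=G F F, marked=A D H I
Mark G: refs=I G null, marked=A D G H I
Mark F: refs=null, marked=A D F G H I
Unmarked (collected): B C E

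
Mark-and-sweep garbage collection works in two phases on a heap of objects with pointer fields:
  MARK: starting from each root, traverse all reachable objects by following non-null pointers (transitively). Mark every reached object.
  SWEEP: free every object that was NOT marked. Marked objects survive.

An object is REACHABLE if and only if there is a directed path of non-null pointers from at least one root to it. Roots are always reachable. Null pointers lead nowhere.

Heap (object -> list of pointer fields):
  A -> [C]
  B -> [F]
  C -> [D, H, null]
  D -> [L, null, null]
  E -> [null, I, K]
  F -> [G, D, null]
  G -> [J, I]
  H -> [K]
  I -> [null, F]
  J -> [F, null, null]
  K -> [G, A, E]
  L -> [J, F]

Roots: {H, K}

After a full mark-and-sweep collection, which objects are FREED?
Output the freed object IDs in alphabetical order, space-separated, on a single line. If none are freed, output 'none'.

Answer: B

Derivation:
Roots: H K
Mark H: refs=K, marked=H
Mark K: refs=G A E, marked=H K
Mark G: refs=J I, marked=G H K
Mark A: refs=C, marked=A G H K
Mark E: refs=null I K, marked=A E G H K
Mark J: refs=F null null, marked=A E G H J K
Mark I: refs=null F, marked=A E G H I J K
Mark C: refs=D H null, marked=A C E G H I J K
Mark F: refs=G D null, marked=A C E F G H I J K
Mark D: refs=L null null, marked=A C D E F G H I J K
Mark L: refs=J F, marked=A C D E F G H I J K L
Unmarked (collected): B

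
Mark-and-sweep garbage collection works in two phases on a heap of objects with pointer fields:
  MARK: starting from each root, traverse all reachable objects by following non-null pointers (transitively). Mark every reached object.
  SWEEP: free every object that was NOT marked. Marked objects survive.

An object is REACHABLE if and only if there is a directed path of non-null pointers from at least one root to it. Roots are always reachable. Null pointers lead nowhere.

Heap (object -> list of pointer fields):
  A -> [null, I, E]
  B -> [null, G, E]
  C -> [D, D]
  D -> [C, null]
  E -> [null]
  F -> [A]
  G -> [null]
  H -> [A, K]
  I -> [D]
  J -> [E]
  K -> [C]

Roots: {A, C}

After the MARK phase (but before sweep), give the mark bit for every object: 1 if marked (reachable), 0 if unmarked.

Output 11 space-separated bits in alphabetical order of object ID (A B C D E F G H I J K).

Answer: 1 0 1 1 1 0 0 0 1 0 0

Derivation:
Roots: A C
Mark A: refs=null I E, marked=A
Mark C: refs=D D, marked=A C
Mark I: refs=D, marked=A C I
Mark E: refs=null, marked=A C E I
Mark D: refs=C null, marked=A C D E I
Unmarked (collected): B F G H J K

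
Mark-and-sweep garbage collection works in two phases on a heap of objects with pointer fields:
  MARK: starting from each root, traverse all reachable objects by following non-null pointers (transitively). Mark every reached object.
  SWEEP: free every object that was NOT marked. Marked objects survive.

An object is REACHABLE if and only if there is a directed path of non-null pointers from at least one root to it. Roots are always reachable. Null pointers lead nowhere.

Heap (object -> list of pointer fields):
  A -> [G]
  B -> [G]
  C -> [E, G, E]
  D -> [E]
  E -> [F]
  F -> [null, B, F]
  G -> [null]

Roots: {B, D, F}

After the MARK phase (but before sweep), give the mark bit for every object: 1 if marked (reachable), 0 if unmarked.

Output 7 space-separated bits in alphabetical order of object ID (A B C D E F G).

Answer: 0 1 0 1 1 1 1

Derivation:
Roots: B D F
Mark B: refs=G, marked=B
Mark D: refs=E, marked=B D
Mark F: refs=null B F, marked=B D F
Mark G: refs=null, marked=B D F G
Mark E: refs=F, marked=B D E F G
Unmarked (collected): A C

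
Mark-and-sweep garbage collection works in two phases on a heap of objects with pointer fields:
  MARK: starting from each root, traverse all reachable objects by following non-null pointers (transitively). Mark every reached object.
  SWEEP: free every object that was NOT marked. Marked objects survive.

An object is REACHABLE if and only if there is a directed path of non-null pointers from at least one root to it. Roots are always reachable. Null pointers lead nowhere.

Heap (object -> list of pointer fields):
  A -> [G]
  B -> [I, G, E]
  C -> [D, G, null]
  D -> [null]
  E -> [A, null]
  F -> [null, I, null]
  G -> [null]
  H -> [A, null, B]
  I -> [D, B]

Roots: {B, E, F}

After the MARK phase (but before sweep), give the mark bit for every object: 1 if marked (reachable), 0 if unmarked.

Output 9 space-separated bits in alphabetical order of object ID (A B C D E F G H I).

Roots: B E F
Mark B: refs=I G E, marked=B
Mark E: refs=A null, marked=B E
Mark F: refs=null I null, marked=B E F
Mark I: refs=D B, marked=B E F I
Mark G: refs=null, marked=B E F G I
Mark A: refs=G, marked=A B E F G I
Mark D: refs=null, marked=A B D E F G I
Unmarked (collected): C H

Answer: 1 1 0 1 1 1 1 0 1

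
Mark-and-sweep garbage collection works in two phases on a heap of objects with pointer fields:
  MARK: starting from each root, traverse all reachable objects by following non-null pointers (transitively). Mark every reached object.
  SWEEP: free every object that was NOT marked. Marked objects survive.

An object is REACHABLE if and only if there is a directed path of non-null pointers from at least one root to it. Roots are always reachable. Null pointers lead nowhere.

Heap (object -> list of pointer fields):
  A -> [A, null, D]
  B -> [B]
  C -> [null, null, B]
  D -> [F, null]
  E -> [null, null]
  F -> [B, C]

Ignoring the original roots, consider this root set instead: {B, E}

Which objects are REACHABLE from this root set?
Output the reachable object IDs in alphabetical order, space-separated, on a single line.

Roots: B E
Mark B: refs=B, marked=B
Mark E: refs=null null, marked=B E
Unmarked (collected): A C D F

Answer: B E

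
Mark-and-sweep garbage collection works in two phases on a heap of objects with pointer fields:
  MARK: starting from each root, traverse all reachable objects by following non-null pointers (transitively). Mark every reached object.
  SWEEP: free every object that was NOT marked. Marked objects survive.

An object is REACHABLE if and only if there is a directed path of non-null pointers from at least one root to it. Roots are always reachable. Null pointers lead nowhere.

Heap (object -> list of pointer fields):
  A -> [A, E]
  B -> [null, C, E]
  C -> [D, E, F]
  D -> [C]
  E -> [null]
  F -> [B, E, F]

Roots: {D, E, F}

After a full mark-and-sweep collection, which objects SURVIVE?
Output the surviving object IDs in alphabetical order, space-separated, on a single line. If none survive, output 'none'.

Roots: D E F
Mark D: refs=C, marked=D
Mark E: refs=null, marked=D E
Mark F: refs=B E F, marked=D E F
Mark C: refs=D E F, marked=C D E F
Mark B: refs=null C E, marked=B C D E F
Unmarked (collected): A

Answer: B C D E F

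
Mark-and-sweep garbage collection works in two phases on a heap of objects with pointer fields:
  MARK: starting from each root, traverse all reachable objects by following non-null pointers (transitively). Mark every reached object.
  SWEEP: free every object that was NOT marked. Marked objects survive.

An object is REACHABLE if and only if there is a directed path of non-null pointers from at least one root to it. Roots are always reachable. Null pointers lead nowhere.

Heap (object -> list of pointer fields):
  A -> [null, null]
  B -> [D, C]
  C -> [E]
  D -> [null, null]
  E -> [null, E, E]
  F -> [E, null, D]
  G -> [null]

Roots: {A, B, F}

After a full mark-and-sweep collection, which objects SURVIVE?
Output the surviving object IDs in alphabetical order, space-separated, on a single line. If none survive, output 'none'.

Roots: A B F
Mark A: refs=null null, marked=A
Mark B: refs=D C, marked=A B
Mark F: refs=E null D, marked=A B F
Mark D: refs=null null, marked=A B D F
Mark C: refs=E, marked=A B C D F
Mark E: refs=null E E, marked=A B C D E F
Unmarked (collected): G

Answer: A B C D E F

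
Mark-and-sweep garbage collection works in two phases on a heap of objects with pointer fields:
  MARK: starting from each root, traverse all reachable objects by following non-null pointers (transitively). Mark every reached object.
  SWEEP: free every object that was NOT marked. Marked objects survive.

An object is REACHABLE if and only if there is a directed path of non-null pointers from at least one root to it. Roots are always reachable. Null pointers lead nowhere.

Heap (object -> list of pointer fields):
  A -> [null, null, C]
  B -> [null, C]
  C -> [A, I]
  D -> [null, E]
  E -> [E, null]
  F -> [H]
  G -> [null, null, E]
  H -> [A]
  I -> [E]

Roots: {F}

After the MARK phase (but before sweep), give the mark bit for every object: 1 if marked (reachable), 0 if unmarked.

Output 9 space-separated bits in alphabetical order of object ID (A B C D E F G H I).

Roots: F
Mark F: refs=H, marked=F
Mark H: refs=A, marked=F H
Mark A: refs=null null C, marked=A F H
Mark C: refs=A I, marked=A C F H
Mark I: refs=E, marked=A C F H I
Mark E: refs=E null, marked=A C E F H I
Unmarked (collected): B D G

Answer: 1 0 1 0 1 1 0 1 1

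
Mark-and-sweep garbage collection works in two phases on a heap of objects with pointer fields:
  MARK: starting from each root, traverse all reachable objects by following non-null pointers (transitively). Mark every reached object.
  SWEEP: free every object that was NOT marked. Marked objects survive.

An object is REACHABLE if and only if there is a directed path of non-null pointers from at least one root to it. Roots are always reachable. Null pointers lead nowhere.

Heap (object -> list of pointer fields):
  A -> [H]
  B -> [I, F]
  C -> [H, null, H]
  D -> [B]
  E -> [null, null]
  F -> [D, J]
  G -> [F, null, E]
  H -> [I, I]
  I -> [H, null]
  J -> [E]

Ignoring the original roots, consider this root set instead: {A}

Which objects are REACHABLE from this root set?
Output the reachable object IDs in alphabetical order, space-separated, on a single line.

Answer: A H I

Derivation:
Roots: A
Mark A: refs=H, marked=A
Mark H: refs=I I, marked=A H
Mark I: refs=H null, marked=A H I
Unmarked (collected): B C D E F G J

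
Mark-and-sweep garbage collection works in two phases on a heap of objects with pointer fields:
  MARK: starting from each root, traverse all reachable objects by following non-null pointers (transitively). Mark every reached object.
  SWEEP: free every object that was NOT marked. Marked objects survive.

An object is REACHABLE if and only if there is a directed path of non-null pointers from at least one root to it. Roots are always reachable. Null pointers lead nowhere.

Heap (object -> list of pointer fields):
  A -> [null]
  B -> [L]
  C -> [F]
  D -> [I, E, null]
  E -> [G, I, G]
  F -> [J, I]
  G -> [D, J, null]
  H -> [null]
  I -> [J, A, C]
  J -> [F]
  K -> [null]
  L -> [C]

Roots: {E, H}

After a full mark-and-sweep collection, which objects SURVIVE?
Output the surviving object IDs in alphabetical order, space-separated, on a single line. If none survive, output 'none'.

Answer: A C D E F G H I J

Derivation:
Roots: E H
Mark E: refs=G I G, marked=E
Mark H: refs=null, marked=E H
Mark G: refs=D J null, marked=E G H
Mark I: refs=J A C, marked=E G H I
Mark D: refs=I E null, marked=D E G H I
Mark J: refs=F, marked=D E G H I J
Mark A: refs=null, marked=A D E G H I J
Mark C: refs=F, marked=A C D E G H I J
Mark F: refs=J I, marked=A C D E F G H I J
Unmarked (collected): B K L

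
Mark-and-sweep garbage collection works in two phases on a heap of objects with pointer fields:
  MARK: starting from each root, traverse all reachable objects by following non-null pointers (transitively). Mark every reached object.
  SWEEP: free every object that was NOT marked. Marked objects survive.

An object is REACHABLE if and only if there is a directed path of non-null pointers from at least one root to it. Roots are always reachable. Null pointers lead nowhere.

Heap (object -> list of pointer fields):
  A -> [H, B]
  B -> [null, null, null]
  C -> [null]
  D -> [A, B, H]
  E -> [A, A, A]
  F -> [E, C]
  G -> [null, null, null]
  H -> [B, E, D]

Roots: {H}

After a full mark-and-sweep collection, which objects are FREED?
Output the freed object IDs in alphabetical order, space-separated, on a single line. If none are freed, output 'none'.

Roots: H
Mark H: refs=B E D, marked=H
Mark B: refs=null null null, marked=B H
Mark E: refs=A A A, marked=B E H
Mark D: refs=A B H, marked=B D E H
Mark A: refs=H B, marked=A B D E H
Unmarked (collected): C F G

Answer: C F G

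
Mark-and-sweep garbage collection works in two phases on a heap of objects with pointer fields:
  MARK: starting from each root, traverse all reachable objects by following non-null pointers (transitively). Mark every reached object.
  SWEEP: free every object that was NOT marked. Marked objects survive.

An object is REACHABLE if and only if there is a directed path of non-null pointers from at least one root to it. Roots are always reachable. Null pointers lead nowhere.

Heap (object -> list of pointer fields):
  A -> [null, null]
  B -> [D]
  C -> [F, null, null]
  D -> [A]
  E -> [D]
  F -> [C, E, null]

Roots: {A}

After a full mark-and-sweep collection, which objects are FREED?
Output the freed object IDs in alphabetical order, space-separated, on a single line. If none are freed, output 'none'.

Answer: B C D E F

Derivation:
Roots: A
Mark A: refs=null null, marked=A
Unmarked (collected): B C D E F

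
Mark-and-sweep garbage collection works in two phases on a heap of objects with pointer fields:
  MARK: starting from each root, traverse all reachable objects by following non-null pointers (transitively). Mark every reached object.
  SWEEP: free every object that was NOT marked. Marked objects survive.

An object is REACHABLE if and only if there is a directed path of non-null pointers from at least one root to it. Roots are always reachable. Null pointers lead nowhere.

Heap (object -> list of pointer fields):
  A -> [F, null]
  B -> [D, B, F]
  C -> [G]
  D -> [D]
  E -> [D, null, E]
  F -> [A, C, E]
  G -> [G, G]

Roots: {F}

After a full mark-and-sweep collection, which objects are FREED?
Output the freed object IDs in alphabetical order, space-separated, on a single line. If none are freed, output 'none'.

Answer: B

Derivation:
Roots: F
Mark F: refs=A C E, marked=F
Mark A: refs=F null, marked=A F
Mark C: refs=G, marked=A C F
Mark E: refs=D null E, marked=A C E F
Mark G: refs=G G, marked=A C E F G
Mark D: refs=D, marked=A C D E F G
Unmarked (collected): B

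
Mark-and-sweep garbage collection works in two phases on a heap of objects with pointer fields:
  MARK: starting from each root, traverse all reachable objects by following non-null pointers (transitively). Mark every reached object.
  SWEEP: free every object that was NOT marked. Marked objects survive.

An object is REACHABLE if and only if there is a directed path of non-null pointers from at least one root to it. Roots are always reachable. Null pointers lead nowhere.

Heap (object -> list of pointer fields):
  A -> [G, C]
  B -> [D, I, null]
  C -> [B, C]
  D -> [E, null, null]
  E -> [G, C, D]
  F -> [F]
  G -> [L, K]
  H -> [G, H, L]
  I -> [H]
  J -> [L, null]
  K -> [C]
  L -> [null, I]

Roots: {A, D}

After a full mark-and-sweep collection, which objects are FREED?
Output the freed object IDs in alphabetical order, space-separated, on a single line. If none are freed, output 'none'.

Roots: A D
Mark A: refs=G C, marked=A
Mark D: refs=E null null, marked=A D
Mark G: refs=L K, marked=A D G
Mark C: refs=B C, marked=A C D G
Mark E: refs=G C D, marked=A C D E G
Mark L: refs=null I, marked=A C D E G L
Mark K: refs=C, marked=A C D E G K L
Mark B: refs=D I null, marked=A B C D E G K L
Mark I: refs=H, marked=A B C D E G I K L
Mark H: refs=G H L, marked=A B C D E G H I K L
Unmarked (collected): F J

Answer: F J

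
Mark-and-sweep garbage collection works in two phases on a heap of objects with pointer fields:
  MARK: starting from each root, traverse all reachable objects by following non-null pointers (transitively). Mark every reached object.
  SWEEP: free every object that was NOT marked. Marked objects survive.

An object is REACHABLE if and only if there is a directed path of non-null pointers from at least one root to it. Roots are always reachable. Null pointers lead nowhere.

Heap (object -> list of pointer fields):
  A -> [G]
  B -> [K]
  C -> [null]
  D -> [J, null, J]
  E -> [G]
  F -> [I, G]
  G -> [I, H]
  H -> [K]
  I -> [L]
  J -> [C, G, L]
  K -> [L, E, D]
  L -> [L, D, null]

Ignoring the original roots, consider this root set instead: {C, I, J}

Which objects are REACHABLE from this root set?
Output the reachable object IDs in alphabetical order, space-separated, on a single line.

Roots: C I J
Mark C: refs=null, marked=C
Mark I: refs=L, marked=C I
Mark J: refs=C G L, marked=C I J
Mark L: refs=L D null, marked=C I J L
Mark G: refs=I H, marked=C G I J L
Mark D: refs=J null J, marked=C D G I J L
Mark H: refs=K, marked=C D G H I J L
Mark K: refs=L E D, marked=C D G H I J K L
Mark E: refs=G, marked=C D E G H I J K L
Unmarked (collected): A B F

Answer: C D E G H I J K L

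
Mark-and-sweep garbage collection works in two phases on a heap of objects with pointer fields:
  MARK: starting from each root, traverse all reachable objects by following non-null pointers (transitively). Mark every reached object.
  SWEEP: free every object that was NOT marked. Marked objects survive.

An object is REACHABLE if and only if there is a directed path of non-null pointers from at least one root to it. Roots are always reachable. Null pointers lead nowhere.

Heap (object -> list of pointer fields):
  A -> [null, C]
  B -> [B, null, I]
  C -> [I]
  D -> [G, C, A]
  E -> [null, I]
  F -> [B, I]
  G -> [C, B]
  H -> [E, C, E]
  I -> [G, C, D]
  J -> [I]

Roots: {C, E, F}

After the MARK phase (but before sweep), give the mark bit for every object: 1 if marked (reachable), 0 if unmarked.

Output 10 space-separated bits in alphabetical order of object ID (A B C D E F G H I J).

Answer: 1 1 1 1 1 1 1 0 1 0

Derivation:
Roots: C E F
Mark C: refs=I, marked=C
Mark E: refs=null I, marked=C E
Mark F: refs=B I, marked=C E F
Mark I: refs=G C D, marked=C E F I
Mark B: refs=B null I, marked=B C E F I
Mark G: refs=C B, marked=B C E F G I
Mark D: refs=G C A, marked=B C D E F G I
Mark A: refs=null C, marked=A B C D E F G I
Unmarked (collected): H J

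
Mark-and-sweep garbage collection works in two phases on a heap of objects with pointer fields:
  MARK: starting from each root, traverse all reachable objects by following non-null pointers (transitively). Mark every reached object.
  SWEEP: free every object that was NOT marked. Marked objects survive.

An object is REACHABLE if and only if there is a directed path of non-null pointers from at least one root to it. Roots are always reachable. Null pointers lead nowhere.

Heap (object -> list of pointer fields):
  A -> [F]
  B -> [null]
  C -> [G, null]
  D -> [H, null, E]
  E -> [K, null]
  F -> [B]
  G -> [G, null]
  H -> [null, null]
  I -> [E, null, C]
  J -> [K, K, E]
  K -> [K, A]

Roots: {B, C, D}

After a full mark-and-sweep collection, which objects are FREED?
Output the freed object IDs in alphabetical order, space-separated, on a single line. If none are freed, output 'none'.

Answer: I J

Derivation:
Roots: B C D
Mark B: refs=null, marked=B
Mark C: refs=G null, marked=B C
Mark D: refs=H null E, marked=B C D
Mark G: refs=G null, marked=B C D G
Mark H: refs=null null, marked=B C D G H
Mark E: refs=K null, marked=B C D E G H
Mark K: refs=K A, marked=B C D E G H K
Mark A: refs=F, marked=A B C D E G H K
Mark F: refs=B, marked=A B C D E F G H K
Unmarked (collected): I J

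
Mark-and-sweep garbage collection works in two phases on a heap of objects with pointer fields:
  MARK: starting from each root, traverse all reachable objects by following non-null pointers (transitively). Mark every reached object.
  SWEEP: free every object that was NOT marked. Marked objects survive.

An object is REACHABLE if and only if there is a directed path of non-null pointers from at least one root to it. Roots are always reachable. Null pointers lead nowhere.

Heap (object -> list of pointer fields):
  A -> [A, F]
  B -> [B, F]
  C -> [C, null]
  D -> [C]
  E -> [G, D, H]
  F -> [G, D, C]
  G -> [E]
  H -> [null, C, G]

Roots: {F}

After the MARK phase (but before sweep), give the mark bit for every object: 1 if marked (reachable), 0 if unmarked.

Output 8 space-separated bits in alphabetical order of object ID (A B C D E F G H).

Roots: F
Mark F: refs=G D C, marked=F
Mark G: refs=E, marked=F G
Mark D: refs=C, marked=D F G
Mark C: refs=C null, marked=C D F G
Mark E: refs=G D H, marked=C D E F G
Mark H: refs=null C G, marked=C D E F G H
Unmarked (collected): A B

Answer: 0 0 1 1 1 1 1 1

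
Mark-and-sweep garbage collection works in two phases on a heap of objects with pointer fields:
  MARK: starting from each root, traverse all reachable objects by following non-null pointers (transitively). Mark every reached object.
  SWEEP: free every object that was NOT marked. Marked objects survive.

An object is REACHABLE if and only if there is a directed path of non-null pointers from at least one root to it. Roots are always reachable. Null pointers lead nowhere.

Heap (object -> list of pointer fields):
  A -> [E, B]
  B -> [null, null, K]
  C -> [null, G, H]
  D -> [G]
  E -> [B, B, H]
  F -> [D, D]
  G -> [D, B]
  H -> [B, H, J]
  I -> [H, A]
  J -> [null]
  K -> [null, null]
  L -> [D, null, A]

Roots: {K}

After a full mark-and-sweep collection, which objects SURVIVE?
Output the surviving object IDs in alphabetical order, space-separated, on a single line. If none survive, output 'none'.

Answer: K

Derivation:
Roots: K
Mark K: refs=null null, marked=K
Unmarked (collected): A B C D E F G H I J L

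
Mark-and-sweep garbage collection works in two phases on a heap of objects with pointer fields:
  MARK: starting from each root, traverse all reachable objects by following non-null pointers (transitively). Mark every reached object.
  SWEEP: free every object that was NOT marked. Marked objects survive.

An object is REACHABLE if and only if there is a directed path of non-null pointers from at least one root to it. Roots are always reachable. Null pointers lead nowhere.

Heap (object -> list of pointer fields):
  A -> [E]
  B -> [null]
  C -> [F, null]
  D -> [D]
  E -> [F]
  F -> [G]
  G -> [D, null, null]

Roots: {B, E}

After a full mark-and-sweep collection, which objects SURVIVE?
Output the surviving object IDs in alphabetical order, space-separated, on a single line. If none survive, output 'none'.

Roots: B E
Mark B: refs=null, marked=B
Mark E: refs=F, marked=B E
Mark F: refs=G, marked=B E F
Mark G: refs=D null null, marked=B E F G
Mark D: refs=D, marked=B D E F G
Unmarked (collected): A C

Answer: B D E F G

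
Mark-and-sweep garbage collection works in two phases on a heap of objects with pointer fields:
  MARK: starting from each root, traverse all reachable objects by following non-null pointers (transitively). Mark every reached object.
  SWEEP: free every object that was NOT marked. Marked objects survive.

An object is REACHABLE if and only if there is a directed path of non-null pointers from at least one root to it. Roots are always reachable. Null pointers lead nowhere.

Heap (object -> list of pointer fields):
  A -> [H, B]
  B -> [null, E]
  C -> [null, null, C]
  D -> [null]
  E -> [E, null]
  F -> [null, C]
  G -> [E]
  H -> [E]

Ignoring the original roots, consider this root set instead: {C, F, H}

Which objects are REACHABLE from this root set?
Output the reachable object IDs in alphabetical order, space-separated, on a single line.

Answer: C E F H

Derivation:
Roots: C F H
Mark C: refs=null null C, marked=C
Mark F: refs=null C, marked=C F
Mark H: refs=E, marked=C F H
Mark E: refs=E null, marked=C E F H
Unmarked (collected): A B D G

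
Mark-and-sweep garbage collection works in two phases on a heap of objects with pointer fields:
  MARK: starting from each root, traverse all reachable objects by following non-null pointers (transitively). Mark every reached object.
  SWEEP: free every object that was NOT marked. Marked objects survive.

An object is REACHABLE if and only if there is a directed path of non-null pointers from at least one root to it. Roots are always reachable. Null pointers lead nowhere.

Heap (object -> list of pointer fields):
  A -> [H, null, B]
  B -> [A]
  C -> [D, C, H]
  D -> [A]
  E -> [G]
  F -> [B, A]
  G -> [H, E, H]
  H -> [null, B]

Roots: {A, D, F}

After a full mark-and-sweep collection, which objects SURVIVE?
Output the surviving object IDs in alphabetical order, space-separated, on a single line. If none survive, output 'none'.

Answer: A B D F H

Derivation:
Roots: A D F
Mark A: refs=H null B, marked=A
Mark D: refs=A, marked=A D
Mark F: refs=B A, marked=A D F
Mark H: refs=null B, marked=A D F H
Mark B: refs=A, marked=A B D F H
Unmarked (collected): C E G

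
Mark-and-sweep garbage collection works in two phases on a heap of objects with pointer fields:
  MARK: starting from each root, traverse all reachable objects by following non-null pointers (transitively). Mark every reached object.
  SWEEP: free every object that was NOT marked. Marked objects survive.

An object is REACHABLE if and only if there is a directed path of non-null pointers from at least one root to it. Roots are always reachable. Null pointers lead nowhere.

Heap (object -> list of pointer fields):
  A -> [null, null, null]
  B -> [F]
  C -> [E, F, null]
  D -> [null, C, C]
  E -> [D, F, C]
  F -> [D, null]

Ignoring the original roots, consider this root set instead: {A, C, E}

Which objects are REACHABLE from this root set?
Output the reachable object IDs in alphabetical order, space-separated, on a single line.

Roots: A C E
Mark A: refs=null null null, marked=A
Mark C: refs=E F null, marked=A C
Mark E: refs=D F C, marked=A C E
Mark F: refs=D null, marked=A C E F
Mark D: refs=null C C, marked=A C D E F
Unmarked (collected): B

Answer: A C D E F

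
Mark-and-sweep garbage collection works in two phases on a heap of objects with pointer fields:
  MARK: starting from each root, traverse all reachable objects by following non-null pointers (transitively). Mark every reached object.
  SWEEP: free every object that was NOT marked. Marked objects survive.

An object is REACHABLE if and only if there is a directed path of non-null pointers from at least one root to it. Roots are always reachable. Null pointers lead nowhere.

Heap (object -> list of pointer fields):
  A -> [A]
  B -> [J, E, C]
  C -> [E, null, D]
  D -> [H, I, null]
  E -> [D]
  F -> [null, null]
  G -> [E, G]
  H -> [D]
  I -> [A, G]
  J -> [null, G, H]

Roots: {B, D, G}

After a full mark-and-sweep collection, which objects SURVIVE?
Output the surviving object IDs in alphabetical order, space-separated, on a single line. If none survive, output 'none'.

Roots: B D G
Mark B: refs=J E C, marked=B
Mark D: refs=H I null, marked=B D
Mark G: refs=E G, marked=B D G
Mark J: refs=null G H, marked=B D G J
Mark E: refs=D, marked=B D E G J
Mark C: refs=E null D, marked=B C D E G J
Mark H: refs=D, marked=B C D E G H J
Mark I: refs=A G, marked=B C D E G H I J
Mark A: refs=A, marked=A B C D E G H I J
Unmarked (collected): F

Answer: A B C D E G H I J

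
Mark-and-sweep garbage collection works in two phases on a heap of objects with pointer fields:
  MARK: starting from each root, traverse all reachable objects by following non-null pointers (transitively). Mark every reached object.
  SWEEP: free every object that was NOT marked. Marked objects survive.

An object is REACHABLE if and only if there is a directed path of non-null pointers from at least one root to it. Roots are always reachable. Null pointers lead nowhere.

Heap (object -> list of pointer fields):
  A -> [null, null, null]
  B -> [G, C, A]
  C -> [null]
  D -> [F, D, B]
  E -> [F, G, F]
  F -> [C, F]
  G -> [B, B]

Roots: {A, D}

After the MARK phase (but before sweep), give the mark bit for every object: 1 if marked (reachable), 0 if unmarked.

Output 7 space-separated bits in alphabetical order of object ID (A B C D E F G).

Roots: A D
Mark A: refs=null null null, marked=A
Mark D: refs=F D B, marked=A D
Mark F: refs=C F, marked=A D F
Mark B: refs=G C A, marked=A B D F
Mark C: refs=null, marked=A B C D F
Mark G: refs=B B, marked=A B C D F G
Unmarked (collected): E

Answer: 1 1 1 1 0 1 1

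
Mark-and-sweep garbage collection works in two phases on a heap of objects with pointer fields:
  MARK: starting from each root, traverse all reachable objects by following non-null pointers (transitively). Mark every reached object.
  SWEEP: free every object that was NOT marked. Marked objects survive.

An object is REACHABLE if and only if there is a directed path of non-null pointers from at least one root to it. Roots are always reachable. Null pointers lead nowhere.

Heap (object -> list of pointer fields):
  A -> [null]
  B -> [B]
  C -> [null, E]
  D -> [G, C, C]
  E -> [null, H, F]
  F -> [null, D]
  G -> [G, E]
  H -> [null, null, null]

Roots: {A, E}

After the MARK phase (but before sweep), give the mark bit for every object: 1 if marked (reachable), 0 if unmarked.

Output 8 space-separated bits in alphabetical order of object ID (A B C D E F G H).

Roots: A E
Mark A: refs=null, marked=A
Mark E: refs=null H F, marked=A E
Mark H: refs=null null null, marked=A E H
Mark F: refs=null D, marked=A E F H
Mark D: refs=G C C, marked=A D E F H
Mark G: refs=G E, marked=A D E F G H
Mark C: refs=null E, marked=A C D E F G H
Unmarked (collected): B

Answer: 1 0 1 1 1 1 1 1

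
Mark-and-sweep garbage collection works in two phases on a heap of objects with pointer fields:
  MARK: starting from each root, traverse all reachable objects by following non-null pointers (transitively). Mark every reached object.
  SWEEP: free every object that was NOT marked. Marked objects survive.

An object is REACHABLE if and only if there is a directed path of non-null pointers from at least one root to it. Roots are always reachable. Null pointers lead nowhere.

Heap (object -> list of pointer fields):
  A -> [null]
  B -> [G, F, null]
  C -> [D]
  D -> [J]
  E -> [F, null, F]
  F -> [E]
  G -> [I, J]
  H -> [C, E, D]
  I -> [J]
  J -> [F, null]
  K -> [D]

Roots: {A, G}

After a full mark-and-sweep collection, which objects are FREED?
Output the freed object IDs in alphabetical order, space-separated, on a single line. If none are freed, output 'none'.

Roots: A G
Mark A: refs=null, marked=A
Mark G: refs=I J, marked=A G
Mark I: refs=J, marked=A G I
Mark J: refs=F null, marked=A G I J
Mark F: refs=E, marked=A F G I J
Mark E: refs=F null F, marked=A E F G I J
Unmarked (collected): B C D H K

Answer: B C D H K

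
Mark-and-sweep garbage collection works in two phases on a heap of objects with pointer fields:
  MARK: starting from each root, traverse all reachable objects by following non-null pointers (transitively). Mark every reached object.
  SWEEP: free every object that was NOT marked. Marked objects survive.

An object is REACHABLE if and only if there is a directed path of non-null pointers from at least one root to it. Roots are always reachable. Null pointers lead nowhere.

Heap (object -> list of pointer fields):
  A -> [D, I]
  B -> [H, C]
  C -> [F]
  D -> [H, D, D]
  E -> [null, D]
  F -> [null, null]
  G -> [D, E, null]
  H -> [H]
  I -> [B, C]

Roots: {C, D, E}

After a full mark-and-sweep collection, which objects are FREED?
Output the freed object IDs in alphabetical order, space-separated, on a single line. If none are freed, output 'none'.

Answer: A B G I

Derivation:
Roots: C D E
Mark C: refs=F, marked=C
Mark D: refs=H D D, marked=C D
Mark E: refs=null D, marked=C D E
Mark F: refs=null null, marked=C D E F
Mark H: refs=H, marked=C D E F H
Unmarked (collected): A B G I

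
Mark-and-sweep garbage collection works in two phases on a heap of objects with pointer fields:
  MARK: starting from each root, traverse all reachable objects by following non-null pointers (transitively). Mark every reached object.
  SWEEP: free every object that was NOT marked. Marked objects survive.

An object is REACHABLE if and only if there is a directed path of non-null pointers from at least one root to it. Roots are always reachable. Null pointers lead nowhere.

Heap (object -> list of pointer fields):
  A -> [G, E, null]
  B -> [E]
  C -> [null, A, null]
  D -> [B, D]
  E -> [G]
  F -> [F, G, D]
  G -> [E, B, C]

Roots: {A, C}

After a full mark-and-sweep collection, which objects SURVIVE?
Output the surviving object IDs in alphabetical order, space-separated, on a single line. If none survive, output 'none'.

Answer: A B C E G

Derivation:
Roots: A C
Mark A: refs=G E null, marked=A
Mark C: refs=null A null, marked=A C
Mark G: refs=E B C, marked=A C G
Mark E: refs=G, marked=A C E G
Mark B: refs=E, marked=A B C E G
Unmarked (collected): D F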